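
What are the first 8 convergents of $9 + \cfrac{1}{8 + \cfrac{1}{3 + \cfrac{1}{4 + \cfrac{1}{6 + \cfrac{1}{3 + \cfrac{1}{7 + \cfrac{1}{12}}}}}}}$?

Using the convergent recurrence p_i = a_i*p_{i-1} + p_{i-2}, q_i = a_i*q_{i-1} + q_{i-2} with p_{-2}=0, p_{-1}=1, q_{-2}=1, q_{-1}=0:
  i=0: a_0=9, p_0 = 9*1 + 0 = 9, q_0 = 9*0 + 1 = 1.
  i=1: a_1=8, p_1 = 8*9 + 1 = 73, q_1 = 8*1 + 0 = 8.
  i=2: a_2=3, p_2 = 3*73 + 9 = 228, q_2 = 3*8 + 1 = 25.
  i=3: a_3=4, p_3 = 4*228 + 73 = 985, q_3 = 4*25 + 8 = 108.
  i=4: a_4=6, p_4 = 6*985 + 228 = 6138, q_4 = 6*108 + 25 = 673.
  i=5: a_5=3, p_5 = 3*6138 + 985 = 19399, q_5 = 3*673 + 108 = 2127.
  i=6: a_6=7, p_6 = 7*19399 + 6138 = 141931, q_6 = 7*2127 + 673 = 15562.
  i=7: a_7=12, p_7 = 12*141931 + 19399 = 1722571, q_7 = 12*15562 + 2127 = 188871.

9/1, 73/8, 228/25, 985/108, 6138/673, 19399/2127, 141931/15562, 1722571/188871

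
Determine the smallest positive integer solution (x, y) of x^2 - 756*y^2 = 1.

(x, y) = (55, 2)

First expand sqrt(756) as a continued fraction. With x_i = (sqrt(756) + m_i)/d_i and (m_0, d_0) = (0, 1): a_0 = floor(sqrt(756)) = 27, since 27^2 = 729 <= 756 < 784 = 28^2.
Iterate m_{i+1} = d_i*a_i - m_i, d_{i+1} = (756 - m_{i+1}^2)/d_i, a_{i+1} = floor((a_0 + m_{i+1})/d_{i+1}):
  m_1 = 1*27 - 0 = 27, d_1 = (756 - 27^2)/1 = 27/1 = 27, a_1 = floor((27 + 27)/27) = 2.
  m_2 = 27*2 - 27 = 27, d_2 = (756 - 27^2)/27 = 27/27 = 1, a_2 = floor((27 + 27)/1) = 54.
  m_3 = 1*54 - 27 = 27, d_3 = (756 - 27^2)/1 = 27/1 = 27: (m_3, d_3) = (m_1, d_1) = (27, 27), so from here the quotients repeat a_1, a_2; the period length is 2.
So sqrt(756) = [27; (2, 54)] with period length k = 2.
k is even, so the fundamental solution of x^2 - 756y^2 = 1 is (p_{k-1}, q_{k-1}) = (p_1, q_1); compute convergents through index 1.
Convergents (p_i = a_i*p_{i-1} + p_{i-2}, q_i = a_i*q_{i-1} + q_{i-2} with p_{-2}=0, p_{-1}=1, q_{-2}=1, q_{-1}=0):
  i=0: a_0=27, p_0 = 27*1 + 0 = 27, q_0 = 27*0 + 1 = 1.
  i=1: a_1=2, p_1 = 2*27 + 1 = 55, q_1 = 2*1 + 0 = 2.
Check: 55^2 - 756*2^2 = 3025 - 3024 = 1, so (x, y) = (55, 2) solves the equation, and by the theorem it is the least positive solution.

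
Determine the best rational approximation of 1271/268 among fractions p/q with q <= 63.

Expand x = 1271/268 as a continued fraction with the Euclidean algorithm:
  1271 = 4*268 + 199, so a_0 = 4.
  268 = 1*199 + 69, so a_1 = 1.
  199 = 2*69 + 61, so a_2 = 2.
  69 = 1*61 + 8, so a_3 = 1.
  61 = 7*8 + 5, so a_4 = 7.
  8 = 1*5 + 3, so a_5 = 1.
  5 = 1*3 + 2, so a_6 = 1.
  3 = 1*2 + 1, so a_7 = 1.
  2 = 2*1 + 0, so a_8 = 2.
so x = [4; 1, 2, 1, 7, 1, 1, 1, 2].
Convergents (p_i = a_i*p_{i-1} + p_{i-2}, q_i = a_i*q_{i-1} + q_{i-2} with p_{-2}=0, p_{-1}=1, q_{-2}=1, q_{-1}=0), until the denominator exceeds 63:
  i=0: a_0=4, p_0 = 4*1 + 0 = 4, q_0 = 4*0 + 1 = 1.
  i=1: a_1=1, p_1 = 1*4 + 1 = 5, q_1 = 1*1 + 0 = 1.
  i=2: a_2=2, p_2 = 2*5 + 4 = 14, q_2 = 2*1 + 1 = 3.
  i=3: a_3=1, p_3 = 1*14 + 5 = 19, q_3 = 1*3 + 1 = 4.
  i=4: a_4=7, p_4 = 7*19 + 14 = 147, q_4 = 7*4 + 3 = 31.
  i=5: a_5=1, p_5 = 1*147 + 19 = 166, q_5 = 1*31 + 4 = 35.
  i=6: a_6=1, p_6 = 1*166 + 147 = 313, q_6 = 1*35 + 31 = 66.
q_6 = 66 > 63, so the last convergent with denominator <= 63 is p_5/q_5 = 166/35.
The closest fraction with denominator <= 63 is either p_5/q_5 or the intermediate fraction (k*p_5 + p_4)/(k*q_5 + q_4) with the largest k >= 1 whose denominator stays <= 63; these approach x as k grows, and every other convergent or intermediate fraction in range is farther away.
Largest k: floor((63 - q_4)/q_5) = floor((63 - 31)/35) = 0.
Since k = 0, no intermediate fraction beyond p_5/q_5 has denominator <= 63, so the convergent 166/35 is the closest (its error is |1271*35 - 166*268|/(268*35) = 3/9380).

166/35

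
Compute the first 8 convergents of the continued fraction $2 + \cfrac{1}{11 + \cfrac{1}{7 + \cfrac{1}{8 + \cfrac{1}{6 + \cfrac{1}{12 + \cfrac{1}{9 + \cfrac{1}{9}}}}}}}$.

2/1, 23/11, 163/78, 1327/635, 8125/3888, 98827/47291, 897568/429507, 8176939/3912854

Using the convergent recurrence p_i = a_i*p_{i-1} + p_{i-2}, q_i = a_i*q_{i-1} + q_{i-2} with p_{-2}=0, p_{-1}=1, q_{-2}=1, q_{-1}=0:
  i=0: a_0=2, p_0 = 2*1 + 0 = 2, q_0 = 2*0 + 1 = 1.
  i=1: a_1=11, p_1 = 11*2 + 1 = 23, q_1 = 11*1 + 0 = 11.
  i=2: a_2=7, p_2 = 7*23 + 2 = 163, q_2 = 7*11 + 1 = 78.
  i=3: a_3=8, p_3 = 8*163 + 23 = 1327, q_3 = 8*78 + 11 = 635.
  i=4: a_4=6, p_4 = 6*1327 + 163 = 8125, q_4 = 6*635 + 78 = 3888.
  i=5: a_5=12, p_5 = 12*8125 + 1327 = 98827, q_5 = 12*3888 + 635 = 47291.
  i=6: a_6=9, p_6 = 9*98827 + 8125 = 897568, q_6 = 9*47291 + 3888 = 429507.
  i=7: a_7=9, p_7 = 9*897568 + 98827 = 8176939, q_7 = 9*429507 + 47291 = 3912854.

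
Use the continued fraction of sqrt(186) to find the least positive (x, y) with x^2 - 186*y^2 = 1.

First expand sqrt(186) as a continued fraction. With x_i = (sqrt(186) + m_i)/d_i and (m_0, d_0) = (0, 1): a_0 = floor(sqrt(186)) = 13, since 13^2 = 169 <= 186 < 196 = 14^2.
Iterate m_{i+1} = d_i*a_i - m_i, d_{i+1} = (186 - m_{i+1}^2)/d_i, a_{i+1} = floor((a_0 + m_{i+1})/d_{i+1}):
  m_1 = 1*13 - 0 = 13, d_1 = (186 - 13^2)/1 = 17/1 = 17, a_1 = floor((13 + 13)/17) = 1.
  m_2 = 17*1 - 13 = 4, d_2 = (186 - 4^2)/17 = 170/17 = 10, a_2 = floor((13 + 4)/10) = 1.
  m_3 = 10*1 - 4 = 6, d_3 = (186 - 6^2)/10 = 150/10 = 15, a_3 = floor((13 + 6)/15) = 1.
  m_4 = 15*1 - 6 = 9, d_4 = (186 - 9^2)/15 = 105/15 = 7, a_4 = floor((13 + 9)/7) = 3.
  m_5 = 7*3 - 9 = 12, d_5 = (186 - 12^2)/7 = 42/7 = 6, a_5 = floor((13 + 12)/6) = 4.
  m_6 = 6*4 - 12 = 12, d_6 = (186 - 12^2)/6 = 42/6 = 7, a_6 = floor((13 + 12)/7) = 3.
  m_7 = 7*3 - 12 = 9, d_7 = (186 - 9^2)/7 = 105/7 = 15, a_7 = floor((13 + 9)/15) = 1.
  m_8 = 15*1 - 9 = 6, d_8 = (186 - 6^2)/15 = 150/15 = 10, a_8 = floor((13 + 6)/10) = 1.
  m_9 = 10*1 - 6 = 4, d_9 = (186 - 4^2)/10 = 170/10 = 17, a_9 = floor((13 + 4)/17) = 1.
  m_10 = 17*1 - 4 = 13, d_10 = (186 - 13^2)/17 = 17/17 = 1, a_10 = floor((13 + 13)/1) = 26.
  m_11 = 1*26 - 13 = 13, d_11 = (186 - 13^2)/1 = 17/1 = 17: (m_11, d_11) = (m_1, d_1) = (13, 17), so from here the quotients repeat a_1, ..., a_10; the period length is 10.
So sqrt(186) = [13; (1, 1, 1, 3, 4, 3, 1, 1, 1, 26)] with period length k = 10.
k is even, so the fundamental solution of x^2 - 186y^2 = 1 is (p_{k-1}, q_{k-1}) = (p_9, q_9); compute convergents through index 9.
Convergents (p_i = a_i*p_{i-1} + p_{i-2}, q_i = a_i*q_{i-1} + q_{i-2} with p_{-2}=0, p_{-1}=1, q_{-2}=1, q_{-1}=0):
  i=0: a_0=13, p_0 = 13*1 + 0 = 13, q_0 = 13*0 + 1 = 1.
  i=1: a_1=1, p_1 = 1*13 + 1 = 14, q_1 = 1*1 + 0 = 1.
  i=2: a_2=1, p_2 = 1*14 + 13 = 27, q_2 = 1*1 + 1 = 2.
  i=3: a_3=1, p_3 = 1*27 + 14 = 41, q_3 = 1*2 + 1 = 3.
  i=4: a_4=3, p_4 = 3*41 + 27 = 150, q_4 = 3*3 + 2 = 11.
  i=5: a_5=4, p_5 = 4*150 + 41 = 641, q_5 = 4*11 + 3 = 47.
  i=6: a_6=3, p_6 = 3*641 + 150 = 2073, q_6 = 3*47 + 11 = 152.
  i=7: a_7=1, p_7 = 1*2073 + 641 = 2714, q_7 = 1*152 + 47 = 199.
  i=8: a_8=1, p_8 = 1*2714 + 2073 = 4787, q_8 = 1*199 + 152 = 351.
  i=9: a_9=1, p_9 = 1*4787 + 2714 = 7501, q_9 = 1*351 + 199 = 550.
Check: 7501^2 - 186*550^2 = 56265001 - 56265000 = 1, so (x, y) = (7501, 550) solves the equation, and by the theorem it is the least positive solution.

(x, y) = (7501, 550)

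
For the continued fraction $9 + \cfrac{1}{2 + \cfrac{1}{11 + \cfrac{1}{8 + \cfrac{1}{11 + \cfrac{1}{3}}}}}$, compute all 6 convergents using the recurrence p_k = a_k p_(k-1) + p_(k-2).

Using the convergent recurrence p_i = a_i*p_{i-1} + p_{i-2}, q_i = a_i*q_{i-1} + q_{i-2} with p_{-2}=0, p_{-1}=1, q_{-2}=1, q_{-1}=0:
  i=0: a_0=9, p_0 = 9*1 + 0 = 9, q_0 = 9*0 + 1 = 1.
  i=1: a_1=2, p_1 = 2*9 + 1 = 19, q_1 = 2*1 + 0 = 2.
  i=2: a_2=11, p_2 = 11*19 + 9 = 218, q_2 = 11*2 + 1 = 23.
  i=3: a_3=8, p_3 = 8*218 + 19 = 1763, q_3 = 8*23 + 2 = 186.
  i=4: a_4=11, p_4 = 11*1763 + 218 = 19611, q_4 = 11*186 + 23 = 2069.
  i=5: a_5=3, p_5 = 3*19611 + 1763 = 60596, q_5 = 3*2069 + 186 = 6393.

9/1, 19/2, 218/23, 1763/186, 19611/2069, 60596/6393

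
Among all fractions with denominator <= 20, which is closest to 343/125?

Expand x = 343/125 as a continued fraction with the Euclidean algorithm:
  343 = 2*125 + 93, so a_0 = 2.
  125 = 1*93 + 32, so a_1 = 1.
  93 = 2*32 + 29, so a_2 = 2.
  32 = 1*29 + 3, so a_3 = 1.
  29 = 9*3 + 2, so a_4 = 9.
  3 = 1*2 + 1, so a_5 = 1.
  2 = 2*1 + 0, so a_6 = 2.
so x = [2; 1, 2, 1, 9, 1, 2].
Convergents (p_i = a_i*p_{i-1} + p_{i-2}, q_i = a_i*q_{i-1} + q_{i-2} with p_{-2}=0, p_{-1}=1, q_{-2}=1, q_{-1}=0), until the denominator exceeds 20:
  i=0: a_0=2, p_0 = 2*1 + 0 = 2, q_0 = 2*0 + 1 = 1.
  i=1: a_1=1, p_1 = 1*2 + 1 = 3, q_1 = 1*1 + 0 = 1.
  i=2: a_2=2, p_2 = 2*3 + 2 = 8, q_2 = 2*1 + 1 = 3.
  i=3: a_3=1, p_3 = 1*8 + 3 = 11, q_3 = 1*3 + 1 = 4.
  i=4: a_4=9, p_4 = 9*11 + 8 = 107, q_4 = 9*4 + 3 = 39.
q_4 = 39 > 20, so the last convergent with denominator <= 20 is p_3/q_3 = 11/4.
The closest fraction with denominator <= 20 is either p_3/q_3 or the intermediate fraction (k*p_3 + p_2)/(k*q_3 + q_2) with the largest k >= 1 whose denominator stays <= 20; these approach x as k grows, and every other convergent or intermediate fraction in range is farther away.
Largest k: floor((20 - q_2)/q_3) = floor((20 - 3)/4) = 4.
That gives (4*11 + 8)/(4*4 + 3) = 52/19.
Compare the errors: |x - 11/4| = |343*4 - 11*125|/(125*4) = 3/500, and |x - 52/19| = |343*19 - 52*125|/(125*19) = 17/2375.
Cross-multiplying, 3*2375 = 7125 < 8500 = 17*500, so 3/500 is smaller: the convergent 11/4 is closer to x than 52/19.

11/4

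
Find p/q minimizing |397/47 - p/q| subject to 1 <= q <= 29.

245/29

Expand x = 397/47 as a continued fraction with the Euclidean algorithm:
  397 = 8*47 + 21, so a_0 = 8.
  47 = 2*21 + 5, so a_1 = 2.
  21 = 4*5 + 1, so a_2 = 4.
  5 = 5*1 + 0, so a_3 = 5.
so x = [8; 2, 4, 5].
Convergents (p_i = a_i*p_{i-1} + p_{i-2}, q_i = a_i*q_{i-1} + q_{i-2} with p_{-2}=0, p_{-1}=1, q_{-2}=1, q_{-1}=0), until the denominator exceeds 29:
  i=0: a_0=8, p_0 = 8*1 + 0 = 8, q_0 = 8*0 + 1 = 1.
  i=1: a_1=2, p_1 = 2*8 + 1 = 17, q_1 = 2*1 + 0 = 2.
  i=2: a_2=4, p_2 = 4*17 + 8 = 76, q_2 = 4*2 + 1 = 9.
  i=3: a_3=5, p_3 = 5*76 + 17 = 397, q_3 = 5*9 + 2 = 47.
q_3 = 47 > 29, so the last convergent with denominator <= 29 is p_2/q_2 = 76/9.
The closest fraction with denominator <= 29 is either p_2/q_2 or the intermediate fraction (k*p_2 + p_1)/(k*q_2 + q_1) with the largest k >= 1 whose denominator stays <= 29; these approach x as k grows, and every other convergent or intermediate fraction in range is farther away.
Largest k: floor((29 - q_1)/q_2) = floor((29 - 2)/9) = 3.
That gives (3*76 + 17)/(3*9 + 2) = 245/29.
Compare the errors: |x - 76/9| = |397*9 - 76*47|/(47*9) = 1/423, and |x - 245/29| = |397*29 - 245*47|/(47*29) = 2/1363.
Cross-multiplying, 2*423 = 846 < 1363 = 1*1363, so 2/1363 is smaller: the intermediate fraction 245/29 is closer to x than 76/9.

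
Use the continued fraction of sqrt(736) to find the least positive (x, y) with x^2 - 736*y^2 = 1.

First expand sqrt(736) as a continued fraction. With x_i = (sqrt(736) + m_i)/d_i and (m_0, d_0) = (0, 1): a_0 = floor(sqrt(736)) = 27, since 27^2 = 729 <= 736 < 784 = 28^2.
Iterate m_{i+1} = d_i*a_i - m_i, d_{i+1} = (736 - m_{i+1}^2)/d_i, a_{i+1} = floor((a_0 + m_{i+1})/d_{i+1}):
  m_1 = 1*27 - 0 = 27, d_1 = (736 - 27^2)/1 = 7/1 = 7, a_1 = floor((27 + 27)/7) = 7.
  m_2 = 7*7 - 27 = 22, d_2 = (736 - 22^2)/7 = 252/7 = 36, a_2 = floor((27 + 22)/36) = 1.
  m_3 = 36*1 - 22 = 14, d_3 = (736 - 14^2)/36 = 540/36 = 15, a_3 = floor((27 + 14)/15) = 2.
  m_4 = 15*2 - 14 = 16, d_4 = (736 - 16^2)/15 = 480/15 = 32, a_4 = floor((27 + 16)/32) = 1.
  m_5 = 32*1 - 16 = 16, d_5 = (736 - 16^2)/32 = 480/32 = 15, a_5 = floor((27 + 16)/15) = 2.
  m_6 = 15*2 - 16 = 14, d_6 = (736 - 14^2)/15 = 540/15 = 36, a_6 = floor((27 + 14)/36) = 1.
  m_7 = 36*1 - 14 = 22, d_7 = (736 - 22^2)/36 = 252/36 = 7, a_7 = floor((27 + 22)/7) = 7.
  m_8 = 7*7 - 22 = 27, d_8 = (736 - 27^2)/7 = 7/7 = 1, a_8 = floor((27 + 27)/1) = 54.
  m_9 = 1*54 - 27 = 27, d_9 = (736 - 27^2)/1 = 7/1 = 7: (m_9, d_9) = (m_1, d_1) = (27, 7), so from here the quotients repeat a_1, ..., a_8; the period length is 8.
So sqrt(736) = [27; (7, 1, 2, 1, 2, 1, 7, 54)] with period length k = 8.
k is even, so the fundamental solution of x^2 - 736y^2 = 1 is (p_{k-1}, q_{k-1}) = (p_7, q_7); compute convergents through index 7.
Convergents (p_i = a_i*p_{i-1} + p_{i-2}, q_i = a_i*q_{i-1} + q_{i-2} with p_{-2}=0, p_{-1}=1, q_{-2}=1, q_{-1}=0):
  i=0: a_0=27, p_0 = 27*1 + 0 = 27, q_0 = 27*0 + 1 = 1.
  i=1: a_1=7, p_1 = 7*27 + 1 = 190, q_1 = 7*1 + 0 = 7.
  i=2: a_2=1, p_2 = 1*190 + 27 = 217, q_2 = 1*7 + 1 = 8.
  i=3: a_3=2, p_3 = 2*217 + 190 = 624, q_3 = 2*8 + 7 = 23.
  i=4: a_4=1, p_4 = 1*624 + 217 = 841, q_4 = 1*23 + 8 = 31.
  i=5: a_5=2, p_5 = 2*841 + 624 = 2306, q_5 = 2*31 + 23 = 85.
  i=6: a_6=1, p_6 = 1*2306 + 841 = 3147, q_6 = 1*85 + 31 = 116.
  i=7: a_7=7, p_7 = 7*3147 + 2306 = 24335, q_7 = 7*116 + 85 = 897.
Check: 24335^2 - 736*897^2 = 592192225 - 592192224 = 1, so (x, y) = (24335, 897) solves the equation, and by the theorem it is the least positive solution.

(x, y) = (24335, 897)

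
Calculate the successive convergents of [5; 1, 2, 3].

5/1, 6/1, 17/3, 57/10

Using the convergent recurrence p_i = a_i*p_{i-1} + p_{i-2}, q_i = a_i*q_{i-1} + q_{i-2} with p_{-2}=0, p_{-1}=1, q_{-2}=1, q_{-1}=0:
  i=0: a_0=5, p_0 = 5*1 + 0 = 5, q_0 = 5*0 + 1 = 1.
  i=1: a_1=1, p_1 = 1*5 + 1 = 6, q_1 = 1*1 + 0 = 1.
  i=2: a_2=2, p_2 = 2*6 + 5 = 17, q_2 = 2*1 + 1 = 3.
  i=3: a_3=3, p_3 = 3*17 + 6 = 57, q_3 = 3*3 + 1 = 10.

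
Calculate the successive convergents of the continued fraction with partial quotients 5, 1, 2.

5/1, 6/1, 17/3

Using the convergent recurrence p_i = a_i*p_{i-1} + p_{i-2}, q_i = a_i*q_{i-1} + q_{i-2} with p_{-2}=0, p_{-1}=1, q_{-2}=1, q_{-1}=0:
  i=0: a_0=5, p_0 = 5*1 + 0 = 5, q_0 = 5*0 + 1 = 1.
  i=1: a_1=1, p_1 = 1*5 + 1 = 6, q_1 = 1*1 + 0 = 1.
  i=2: a_2=2, p_2 = 2*6 + 5 = 17, q_2 = 2*1 + 1 = 3.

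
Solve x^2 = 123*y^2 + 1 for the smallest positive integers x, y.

First expand sqrt(123) as a continued fraction. With x_i = (sqrt(123) + m_i)/d_i and (m_0, d_0) = (0, 1): a_0 = floor(sqrt(123)) = 11, since 11^2 = 121 <= 123 < 144 = 12^2.
Iterate m_{i+1} = d_i*a_i - m_i, d_{i+1} = (123 - m_{i+1}^2)/d_i, a_{i+1} = floor((a_0 + m_{i+1})/d_{i+1}):
  m_1 = 1*11 - 0 = 11, d_1 = (123 - 11^2)/1 = 2/1 = 2, a_1 = floor((11 + 11)/2) = 11.
  m_2 = 2*11 - 11 = 11, d_2 = (123 - 11^2)/2 = 2/2 = 1, a_2 = floor((11 + 11)/1) = 22.
  m_3 = 1*22 - 11 = 11, d_3 = (123 - 11^2)/1 = 2/1 = 2: (m_3, d_3) = (m_1, d_1) = (11, 2), so from here the quotients repeat a_1, a_2; the period length is 2.
So sqrt(123) = [11; (11, 22)] with period length k = 2.
k is even, so the fundamental solution of x^2 - 123y^2 = 1 is (p_{k-1}, q_{k-1}) = (p_1, q_1); compute convergents through index 1.
Convergents (p_i = a_i*p_{i-1} + p_{i-2}, q_i = a_i*q_{i-1} + q_{i-2} with p_{-2}=0, p_{-1}=1, q_{-2}=1, q_{-1}=0):
  i=0: a_0=11, p_0 = 11*1 + 0 = 11, q_0 = 11*0 + 1 = 1.
  i=1: a_1=11, p_1 = 11*11 + 1 = 122, q_1 = 11*1 + 0 = 11.
Check: 122^2 - 123*11^2 = 14884 - 14883 = 1, so (x, y) = (122, 11) solves the equation, and by the theorem it is the least positive solution.

(x, y) = (122, 11)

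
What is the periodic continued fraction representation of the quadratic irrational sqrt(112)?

Write x_i = (sqrt(112) + m_i)/d_i with (m_0, d_0) = (0, 1). a_0 = floor(sqrt(112)) = 10, since 10^2 = 100 <= 112 < 121 = 11^2.
Iterate m_{i+1} = d_i*a_i - m_i, d_{i+1} = (112 - m_{i+1}^2)/d_i, a_{i+1} = floor((a_0 + m_{i+1})/d_{i+1}):
  m_1 = 1*10 - 0 = 10, d_1 = (112 - 10^2)/1 = 12/1 = 12, a_1 = floor((10 + 10)/12) = 1.
  m_2 = 12*1 - 10 = 2, d_2 = (112 - 2^2)/12 = 108/12 = 9, a_2 = floor((10 + 2)/9) = 1.
  m_3 = 9*1 - 2 = 7, d_3 = (112 - 7^2)/9 = 63/9 = 7, a_3 = floor((10 + 7)/7) = 2.
  m_4 = 7*2 - 7 = 7, d_4 = (112 - 7^2)/7 = 63/7 = 9, a_4 = floor((10 + 7)/9) = 1.
  m_5 = 9*1 - 7 = 2, d_5 = (112 - 2^2)/9 = 108/9 = 12, a_5 = floor((10 + 2)/12) = 1.
  m_6 = 12*1 - 2 = 10, d_6 = (112 - 10^2)/12 = 12/12 = 1, a_6 = floor((10 + 10)/1) = 20.
  m_7 = 1*20 - 10 = 10, d_7 = (112 - 10^2)/1 = 12/1 = 12: (m_7, d_7) = (m_1, d_1) = (10, 12), so from here the quotients repeat a_1, ..., a_6; the period length is 6.
Hence the expansion of sqrt(112) is a_0 = 10 followed by the repeating block 1, 1, 2, 1, 1, 20 (period 6).

[10; (1, 1, 2, 1, 1, 20)]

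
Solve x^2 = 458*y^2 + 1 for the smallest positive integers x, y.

(x, y) = (22899, 1070)

First expand sqrt(458) as a continued fraction. With x_i = (sqrt(458) + m_i)/d_i and (m_0, d_0) = (0, 1): a_0 = floor(sqrt(458)) = 21, since 21^2 = 441 <= 458 < 484 = 22^2.
Iterate m_{i+1} = d_i*a_i - m_i, d_{i+1} = (458 - m_{i+1}^2)/d_i, a_{i+1} = floor((a_0 + m_{i+1})/d_{i+1}):
  m_1 = 1*21 - 0 = 21, d_1 = (458 - 21^2)/1 = 17/1 = 17, a_1 = floor((21 + 21)/17) = 2.
  m_2 = 17*2 - 21 = 13, d_2 = (458 - 13^2)/17 = 289/17 = 17, a_2 = floor((21 + 13)/17) = 2.
  m_3 = 17*2 - 13 = 21, d_3 = (458 - 21^2)/17 = 17/17 = 1, a_3 = floor((21 + 21)/1) = 42.
  m_4 = 1*42 - 21 = 21, d_4 = (458 - 21^2)/1 = 17/1 = 17: (m_4, d_4) = (m_1, d_1) = (21, 17), so from here the quotients repeat a_1, ..., a_3; the period length is 3.
So sqrt(458) = [21; (2, 2, 42)] with period length k = 3.
k is odd, so (p_{k-1}, q_{k-1}) only solves x^2 - 458y^2 = -1 and the fundamental solution of x^2 - 458y^2 = 1 is (p_{2k-1}, q_{2k-1}) = (p_5, q_5); compute convergents through index 5, running through the period twice.
Convergents (p_i = a_i*p_{i-1} + p_{i-2}, q_i = a_i*q_{i-1} + q_{i-2} with p_{-2}=0, p_{-1}=1, q_{-2}=1, q_{-1}=0):
  i=0: a_0=21, p_0 = 21*1 + 0 = 21, q_0 = 21*0 + 1 = 1.
  i=1: a_1=2, p_1 = 2*21 + 1 = 43, q_1 = 2*1 + 0 = 2.
  i=2: a_2=2, p_2 = 2*43 + 21 = 107, q_2 = 2*2 + 1 = 5.
  i=3: a_3=42, p_3 = 42*107 + 43 = 4537, q_3 = 42*5 + 2 = 212.
  i=4: a_4=2, p_4 = 2*4537 + 107 = 9181, q_4 = 2*212 + 5 = 429.
  i=5: a_5=2, p_5 = 2*9181 + 4537 = 22899, q_5 = 2*429 + 212 = 1070.
Indeed p_2^2 - 458*q_2^2 = 11449 - 11450 = -1, not +1.
Check: 22899^2 - 458*1070^2 = 524364201 - 524364200 = 1, so (x, y) = (22899, 1070) solves the equation, and by the theorem it is the least positive solution.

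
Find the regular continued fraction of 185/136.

Run the Euclidean algorithm on 185 and 136; the successive quotients are the partial quotients a_0, a_1, ... (each step inverts the fractional part left over by the previous one):
  185 = 1*136 + 49, so a_0 = 1.
  136 = 2*49 + 38, so a_1 = 2.
  49 = 1*38 + 11, so a_2 = 1.
  38 = 3*11 + 5, so a_3 = 3.
  11 = 2*5 + 1, so a_4 = 2.
  5 = 5*1 + 0, so a_5 = 5.
The remainder reaches 0 after 6 divisions, so the expansion has 6 partial quotients, read off in order.

[1; 2, 1, 3, 2, 5]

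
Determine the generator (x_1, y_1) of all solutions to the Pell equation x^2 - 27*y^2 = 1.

(x, y) = (26, 5)

First expand sqrt(27) as a continued fraction. With x_i = (sqrt(27) + m_i)/d_i and (m_0, d_0) = (0, 1): a_0 = floor(sqrt(27)) = 5, since 5^2 = 25 <= 27 < 36 = 6^2.
Iterate m_{i+1} = d_i*a_i - m_i, d_{i+1} = (27 - m_{i+1}^2)/d_i, a_{i+1} = floor((a_0 + m_{i+1})/d_{i+1}):
  m_1 = 1*5 - 0 = 5, d_1 = (27 - 5^2)/1 = 2/1 = 2, a_1 = floor((5 + 5)/2) = 5.
  m_2 = 2*5 - 5 = 5, d_2 = (27 - 5^2)/2 = 2/2 = 1, a_2 = floor((5 + 5)/1) = 10.
  m_3 = 1*10 - 5 = 5, d_3 = (27 - 5^2)/1 = 2/1 = 2: (m_3, d_3) = (m_1, d_1) = (5, 2), so from here the quotients repeat a_1, a_2; the period length is 2.
So sqrt(27) = [5; (5, 10)] with period length k = 2.
k is even, so the fundamental solution of x^2 - 27y^2 = 1 is (p_{k-1}, q_{k-1}) = (p_1, q_1); compute convergents through index 1.
Convergents (p_i = a_i*p_{i-1} + p_{i-2}, q_i = a_i*q_{i-1} + q_{i-2} with p_{-2}=0, p_{-1}=1, q_{-2}=1, q_{-1}=0):
  i=0: a_0=5, p_0 = 5*1 + 0 = 5, q_0 = 5*0 + 1 = 1.
  i=1: a_1=5, p_1 = 5*5 + 1 = 26, q_1 = 5*1 + 0 = 5.
Check: 26^2 - 27*5^2 = 676 - 675 = 1, so (x, y) = (26, 5) solves the equation, and by the theorem it is the least positive solution.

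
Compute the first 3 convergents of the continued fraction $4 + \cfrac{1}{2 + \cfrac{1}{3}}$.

Using the convergent recurrence p_i = a_i*p_{i-1} + p_{i-2}, q_i = a_i*q_{i-1} + q_{i-2} with p_{-2}=0, p_{-1}=1, q_{-2}=1, q_{-1}=0:
  i=0: a_0=4, p_0 = 4*1 + 0 = 4, q_0 = 4*0 + 1 = 1.
  i=1: a_1=2, p_1 = 2*4 + 1 = 9, q_1 = 2*1 + 0 = 2.
  i=2: a_2=3, p_2 = 3*9 + 4 = 31, q_2 = 3*2 + 1 = 7.

4/1, 9/2, 31/7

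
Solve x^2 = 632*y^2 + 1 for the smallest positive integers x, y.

(x, y) = (7743, 308)

First expand sqrt(632) as a continued fraction. With x_i = (sqrt(632) + m_i)/d_i and (m_0, d_0) = (0, 1): a_0 = floor(sqrt(632)) = 25, since 25^2 = 625 <= 632 < 676 = 26^2.
Iterate m_{i+1} = d_i*a_i - m_i, d_{i+1} = (632 - m_{i+1}^2)/d_i, a_{i+1} = floor((a_0 + m_{i+1})/d_{i+1}):
  m_1 = 1*25 - 0 = 25, d_1 = (632 - 25^2)/1 = 7/1 = 7, a_1 = floor((25 + 25)/7) = 7.
  m_2 = 7*7 - 25 = 24, d_2 = (632 - 24^2)/7 = 56/7 = 8, a_2 = floor((25 + 24)/8) = 6.
  m_3 = 8*6 - 24 = 24, d_3 = (632 - 24^2)/8 = 56/8 = 7, a_3 = floor((25 + 24)/7) = 7.
  m_4 = 7*7 - 24 = 25, d_4 = (632 - 25^2)/7 = 7/7 = 1, a_4 = floor((25 + 25)/1) = 50.
  m_5 = 1*50 - 25 = 25, d_5 = (632 - 25^2)/1 = 7/1 = 7: (m_5, d_5) = (m_1, d_1) = (25, 7), so from here the quotients repeat a_1, ..., a_4; the period length is 4.
So sqrt(632) = [25; (7, 6, 7, 50)] with period length k = 4.
k is even, so the fundamental solution of x^2 - 632y^2 = 1 is (p_{k-1}, q_{k-1}) = (p_3, q_3); compute convergents through index 3.
Convergents (p_i = a_i*p_{i-1} + p_{i-2}, q_i = a_i*q_{i-1} + q_{i-2} with p_{-2}=0, p_{-1}=1, q_{-2}=1, q_{-1}=0):
  i=0: a_0=25, p_0 = 25*1 + 0 = 25, q_0 = 25*0 + 1 = 1.
  i=1: a_1=7, p_1 = 7*25 + 1 = 176, q_1 = 7*1 + 0 = 7.
  i=2: a_2=6, p_2 = 6*176 + 25 = 1081, q_2 = 6*7 + 1 = 43.
  i=3: a_3=7, p_3 = 7*1081 + 176 = 7743, q_3 = 7*43 + 7 = 308.
Check: 7743^2 - 632*308^2 = 59954049 - 59954048 = 1, so (x, y) = (7743, 308) solves the equation, and by the theorem it is the least positive solution.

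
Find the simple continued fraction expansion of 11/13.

[0; 1, 5, 2]

Run the Euclidean algorithm on 11 and 13; the successive quotients are the partial quotients a_0, a_1, ... (each step inverts the fractional part left over by the previous one):
  11 = 0*13 + 11, so a_0 = 0.
  13 = 1*11 + 2, so a_1 = 1.
  11 = 5*2 + 1, so a_2 = 5.
  2 = 2*1 + 0, so a_3 = 2.
The remainder reaches 0 after 4 divisions, so the expansion has 4 partial quotients, read off in order.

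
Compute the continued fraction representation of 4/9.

Run the Euclidean algorithm on 4 and 9; the successive quotients are the partial quotients a_0, a_1, ... (each step inverts the fractional part left over by the previous one):
  4 = 0*9 + 4, so a_0 = 0.
  9 = 2*4 + 1, so a_1 = 2.
  4 = 4*1 + 0, so a_2 = 4.
The remainder reaches 0 after 3 divisions, so the expansion has 3 partial quotients, read off in order.

[0; 2, 4]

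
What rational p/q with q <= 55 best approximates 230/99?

Expand x = 230/99 as a continued fraction with the Euclidean algorithm:
  230 = 2*99 + 32, so a_0 = 2.
  99 = 3*32 + 3, so a_1 = 3.
  32 = 10*3 + 2, so a_2 = 10.
  3 = 1*2 + 1, so a_3 = 1.
  2 = 2*1 + 0, so a_4 = 2.
so x = [2; 3, 10, 1, 2].
Convergents (p_i = a_i*p_{i-1} + p_{i-2}, q_i = a_i*q_{i-1} + q_{i-2} with p_{-2}=0, p_{-1}=1, q_{-2}=1, q_{-1}=0), until the denominator exceeds 55:
  i=0: a_0=2, p_0 = 2*1 + 0 = 2, q_0 = 2*0 + 1 = 1.
  i=1: a_1=3, p_1 = 3*2 + 1 = 7, q_1 = 3*1 + 0 = 3.
  i=2: a_2=10, p_2 = 10*7 + 2 = 72, q_2 = 10*3 + 1 = 31.
  i=3: a_3=1, p_3 = 1*72 + 7 = 79, q_3 = 1*31 + 3 = 34.
  i=4: a_4=2, p_4 = 2*79 + 72 = 230, q_4 = 2*34 + 31 = 99.
q_4 = 99 > 55, so the last convergent with denominator <= 55 is p_3/q_3 = 79/34.
The closest fraction with denominator <= 55 is either p_3/q_3 or the intermediate fraction (k*p_3 + p_2)/(k*q_3 + q_2) with the largest k >= 1 whose denominator stays <= 55; these approach x as k grows, and every other convergent or intermediate fraction in range is farther away.
Largest k: floor((55 - q_2)/q_3) = floor((55 - 31)/34) = 0.
Since k = 0, no intermediate fraction beyond p_3/q_3 has denominator <= 55, so the convergent 79/34 is the closest (its error is |230*34 - 79*99|/(99*34) = 1/3366).

79/34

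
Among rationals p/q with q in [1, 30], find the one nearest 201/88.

16/7

Expand x = 201/88 as a continued fraction with the Euclidean algorithm:
  201 = 2*88 + 25, so a_0 = 2.
  88 = 3*25 + 13, so a_1 = 3.
  25 = 1*13 + 12, so a_2 = 1.
  13 = 1*12 + 1, so a_3 = 1.
  12 = 12*1 + 0, so a_4 = 12.
so x = [2; 3, 1, 1, 12].
Convergents (p_i = a_i*p_{i-1} + p_{i-2}, q_i = a_i*q_{i-1} + q_{i-2} with p_{-2}=0, p_{-1}=1, q_{-2}=1, q_{-1}=0), until the denominator exceeds 30:
  i=0: a_0=2, p_0 = 2*1 + 0 = 2, q_0 = 2*0 + 1 = 1.
  i=1: a_1=3, p_1 = 3*2 + 1 = 7, q_1 = 3*1 + 0 = 3.
  i=2: a_2=1, p_2 = 1*7 + 2 = 9, q_2 = 1*3 + 1 = 4.
  i=3: a_3=1, p_3 = 1*9 + 7 = 16, q_3 = 1*4 + 3 = 7.
  i=4: a_4=12, p_4 = 12*16 + 9 = 201, q_4 = 12*7 + 4 = 88.
q_4 = 88 > 30, so the last convergent with denominator <= 30 is p_3/q_3 = 16/7.
The closest fraction with denominator <= 30 is either p_3/q_3 or the intermediate fraction (k*p_3 + p_2)/(k*q_3 + q_2) with the largest k >= 1 whose denominator stays <= 30; these approach x as k grows, and every other convergent or intermediate fraction in range is farther away.
Largest k: floor((30 - q_2)/q_3) = floor((30 - 4)/7) = 3.
That gives (3*16 + 9)/(3*7 + 4) = 57/25.
Compare the errors: |x - 16/7| = |201*7 - 16*88|/(88*7) = 1/616, and |x - 57/25| = |201*25 - 57*88|/(88*25) = 9/2200.
Cross-multiplying, 1*2200 = 2200 < 5544 = 9*616, so 1/616 is smaller: the convergent 16/7 is closer to x than 57/25.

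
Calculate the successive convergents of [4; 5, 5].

Using the convergent recurrence p_i = a_i*p_{i-1} + p_{i-2}, q_i = a_i*q_{i-1} + q_{i-2} with p_{-2}=0, p_{-1}=1, q_{-2}=1, q_{-1}=0:
  i=0: a_0=4, p_0 = 4*1 + 0 = 4, q_0 = 4*0 + 1 = 1.
  i=1: a_1=5, p_1 = 5*4 + 1 = 21, q_1 = 5*1 + 0 = 5.
  i=2: a_2=5, p_2 = 5*21 + 4 = 109, q_2 = 5*5 + 1 = 26.

4/1, 21/5, 109/26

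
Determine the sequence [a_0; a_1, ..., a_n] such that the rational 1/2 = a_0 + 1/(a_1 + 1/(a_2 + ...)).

[0; 2]

Run the Euclidean algorithm on 1 and 2; the successive quotients are the partial quotients a_0, a_1, ... (each step inverts the fractional part left over by the previous one):
  1 = 0*2 + 1, so a_0 = 0.
  2 = 2*1 + 0, so a_1 = 2.
The remainder reaches 0 after 2 divisions, so the expansion has 2 partial quotients, read off in order.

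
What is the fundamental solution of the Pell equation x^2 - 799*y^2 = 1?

(x, y) = (424, 15)

First expand sqrt(799) as a continued fraction. With x_i = (sqrt(799) + m_i)/d_i and (m_0, d_0) = (0, 1): a_0 = floor(sqrt(799)) = 28, since 28^2 = 784 <= 799 < 841 = 29^2.
Iterate m_{i+1} = d_i*a_i - m_i, d_{i+1} = (799 - m_{i+1}^2)/d_i, a_{i+1} = floor((a_0 + m_{i+1})/d_{i+1}):
  m_1 = 1*28 - 0 = 28, d_1 = (799 - 28^2)/1 = 15/1 = 15, a_1 = floor((28 + 28)/15) = 3.
  m_2 = 15*3 - 28 = 17, d_2 = (799 - 17^2)/15 = 510/15 = 34, a_2 = floor((28 + 17)/34) = 1.
  m_3 = 34*1 - 17 = 17, d_3 = (799 - 17^2)/34 = 510/34 = 15, a_3 = floor((28 + 17)/15) = 3.
  m_4 = 15*3 - 17 = 28, d_4 = (799 - 28^2)/15 = 15/15 = 1, a_4 = floor((28 + 28)/1) = 56.
  m_5 = 1*56 - 28 = 28, d_5 = (799 - 28^2)/1 = 15/1 = 15: (m_5, d_5) = (m_1, d_1) = (28, 15), so from here the quotients repeat a_1, ..., a_4; the period length is 4.
So sqrt(799) = [28; (3, 1, 3, 56)] with period length k = 4.
k is even, so the fundamental solution of x^2 - 799y^2 = 1 is (p_{k-1}, q_{k-1}) = (p_3, q_3); compute convergents through index 3.
Convergents (p_i = a_i*p_{i-1} + p_{i-2}, q_i = a_i*q_{i-1} + q_{i-2} with p_{-2}=0, p_{-1}=1, q_{-2}=1, q_{-1}=0):
  i=0: a_0=28, p_0 = 28*1 + 0 = 28, q_0 = 28*0 + 1 = 1.
  i=1: a_1=3, p_1 = 3*28 + 1 = 85, q_1 = 3*1 + 0 = 3.
  i=2: a_2=1, p_2 = 1*85 + 28 = 113, q_2 = 1*3 + 1 = 4.
  i=3: a_3=3, p_3 = 3*113 + 85 = 424, q_3 = 3*4 + 3 = 15.
Check: 424^2 - 799*15^2 = 179776 - 179775 = 1, so (x, y) = (424, 15) solves the equation, and by the theorem it is the least positive solution.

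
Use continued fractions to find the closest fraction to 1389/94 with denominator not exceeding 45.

Expand x = 1389/94 as a continued fraction with the Euclidean algorithm:
  1389 = 14*94 + 73, so a_0 = 14.
  94 = 1*73 + 21, so a_1 = 1.
  73 = 3*21 + 10, so a_2 = 3.
  21 = 2*10 + 1, so a_3 = 2.
  10 = 10*1 + 0, so a_4 = 10.
so x = [14; 1, 3, 2, 10].
Convergents (p_i = a_i*p_{i-1} + p_{i-2}, q_i = a_i*q_{i-1} + q_{i-2} with p_{-2}=0, p_{-1}=1, q_{-2}=1, q_{-1}=0), until the denominator exceeds 45:
  i=0: a_0=14, p_0 = 14*1 + 0 = 14, q_0 = 14*0 + 1 = 1.
  i=1: a_1=1, p_1 = 1*14 + 1 = 15, q_1 = 1*1 + 0 = 1.
  i=2: a_2=3, p_2 = 3*15 + 14 = 59, q_2 = 3*1 + 1 = 4.
  i=3: a_3=2, p_3 = 2*59 + 15 = 133, q_3 = 2*4 + 1 = 9.
  i=4: a_4=10, p_4 = 10*133 + 59 = 1389, q_4 = 10*9 + 4 = 94.
q_4 = 94 > 45, so the last convergent with denominator <= 45 is p_3/q_3 = 133/9.
The closest fraction with denominator <= 45 is either p_3/q_3 or the intermediate fraction (k*p_3 + p_2)/(k*q_3 + q_2) with the largest k >= 1 whose denominator stays <= 45; these approach x as k grows, and every other convergent or intermediate fraction in range is farther away.
Largest k: floor((45 - q_2)/q_3) = floor((45 - 4)/9) = 4.
That gives (4*133 + 59)/(4*9 + 4) = 591/40.
Compare the errors: |x - 133/9| = |1389*9 - 133*94|/(94*9) = 1/846, and |x - 591/40| = |1389*40 - 591*94|/(94*40) = 6/3760.
Cross-multiplying, 1*3760 = 3760 < 5076 = 6*846, so 1/846 is smaller: the convergent 133/9 is closer to x than 591/40.

133/9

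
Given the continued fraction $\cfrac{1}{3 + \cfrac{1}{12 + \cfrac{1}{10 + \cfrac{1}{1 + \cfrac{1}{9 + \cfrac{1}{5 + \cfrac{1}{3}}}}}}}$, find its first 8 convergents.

Using the convergent recurrence p_i = a_i*p_{i-1} + p_{i-2}, q_i = a_i*q_{i-1} + q_{i-2} with p_{-2}=0, p_{-1}=1, q_{-2}=1, q_{-1}=0:
  i=0: a_0=0, p_0 = 0*1 + 0 = 0, q_0 = 0*0 + 1 = 1.
  i=1: a_1=3, p_1 = 3*0 + 1 = 1, q_1 = 3*1 + 0 = 3.
  i=2: a_2=12, p_2 = 12*1 + 0 = 12, q_2 = 12*3 + 1 = 37.
  i=3: a_3=10, p_3 = 10*12 + 1 = 121, q_3 = 10*37 + 3 = 373.
  i=4: a_4=1, p_4 = 1*121 + 12 = 133, q_4 = 1*373 + 37 = 410.
  i=5: a_5=9, p_5 = 9*133 + 121 = 1318, q_5 = 9*410 + 373 = 4063.
  i=6: a_6=5, p_6 = 5*1318 + 133 = 6723, q_6 = 5*4063 + 410 = 20725.
  i=7: a_7=3, p_7 = 3*6723 + 1318 = 21487, q_7 = 3*20725 + 4063 = 66238.

0/1, 1/3, 12/37, 121/373, 133/410, 1318/4063, 6723/20725, 21487/66238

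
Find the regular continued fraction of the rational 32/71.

[0; 2, 4, 1, 1, 3]

Run the Euclidean algorithm on 32 and 71; the successive quotients are the partial quotients a_0, a_1, ... (each step inverts the fractional part left over by the previous one):
  32 = 0*71 + 32, so a_0 = 0.
  71 = 2*32 + 7, so a_1 = 2.
  32 = 4*7 + 4, so a_2 = 4.
  7 = 1*4 + 3, so a_3 = 1.
  4 = 1*3 + 1, so a_4 = 1.
  3 = 3*1 + 0, so a_5 = 3.
The remainder reaches 0 after 6 divisions, so the expansion has 6 partial quotients, read off in order.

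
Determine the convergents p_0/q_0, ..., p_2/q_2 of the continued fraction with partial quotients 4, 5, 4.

4/1, 21/5, 88/21

Using the convergent recurrence p_i = a_i*p_{i-1} + p_{i-2}, q_i = a_i*q_{i-1} + q_{i-2} with p_{-2}=0, p_{-1}=1, q_{-2}=1, q_{-1}=0:
  i=0: a_0=4, p_0 = 4*1 + 0 = 4, q_0 = 4*0 + 1 = 1.
  i=1: a_1=5, p_1 = 5*4 + 1 = 21, q_1 = 5*1 + 0 = 5.
  i=2: a_2=4, p_2 = 4*21 + 4 = 88, q_2 = 4*5 + 1 = 21.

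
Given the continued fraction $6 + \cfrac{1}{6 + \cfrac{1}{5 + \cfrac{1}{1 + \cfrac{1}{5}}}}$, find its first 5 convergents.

Using the convergent recurrence p_i = a_i*p_{i-1} + p_{i-2}, q_i = a_i*q_{i-1} + q_{i-2} with p_{-2}=0, p_{-1}=1, q_{-2}=1, q_{-1}=0:
  i=0: a_0=6, p_0 = 6*1 + 0 = 6, q_0 = 6*0 + 1 = 1.
  i=1: a_1=6, p_1 = 6*6 + 1 = 37, q_1 = 6*1 + 0 = 6.
  i=2: a_2=5, p_2 = 5*37 + 6 = 191, q_2 = 5*6 + 1 = 31.
  i=3: a_3=1, p_3 = 1*191 + 37 = 228, q_3 = 1*31 + 6 = 37.
  i=4: a_4=5, p_4 = 5*228 + 191 = 1331, q_4 = 5*37 + 31 = 216.

6/1, 37/6, 191/31, 228/37, 1331/216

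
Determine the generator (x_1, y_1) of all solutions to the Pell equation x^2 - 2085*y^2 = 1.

(x, y) = (1285471, 28152)

First expand sqrt(2085) as a continued fraction. With x_i = (sqrt(2085) + m_i)/d_i and (m_0, d_0) = (0, 1): a_0 = floor(sqrt(2085)) = 45, since 45^2 = 2025 <= 2085 < 2116 = 46^2.
Iterate m_{i+1} = d_i*a_i - m_i, d_{i+1} = (2085 - m_{i+1}^2)/d_i, a_{i+1} = floor((a_0 + m_{i+1})/d_{i+1}):
  m_1 = 1*45 - 0 = 45, d_1 = (2085 - 45^2)/1 = 60/1 = 60, a_1 = floor((45 + 45)/60) = 1.
  m_2 = 60*1 - 45 = 15, d_2 = (2085 - 15^2)/60 = 1860/60 = 31, a_2 = floor((45 + 15)/31) = 1.
  m_3 = 31*1 - 15 = 16, d_3 = (2085 - 16^2)/31 = 1829/31 = 59, a_3 = floor((45 + 16)/59) = 1.
  m_4 = 59*1 - 16 = 43, d_4 = (2085 - 43^2)/59 = 236/59 = 4, a_4 = floor((45 + 43)/4) = 22.
  m_5 = 4*22 - 43 = 45, d_5 = (2085 - 45^2)/4 = 60/4 = 15, a_5 = floor((45 + 45)/15) = 6.
  m_6 = 15*6 - 45 = 45, d_6 = (2085 - 45^2)/15 = 60/15 = 4, a_6 = floor((45 + 45)/4) = 22.
  m_7 = 4*22 - 45 = 43, d_7 = (2085 - 43^2)/4 = 236/4 = 59, a_7 = floor((45 + 43)/59) = 1.
  m_8 = 59*1 - 43 = 16, d_8 = (2085 - 16^2)/59 = 1829/59 = 31, a_8 = floor((45 + 16)/31) = 1.
  m_9 = 31*1 - 16 = 15, d_9 = (2085 - 15^2)/31 = 1860/31 = 60, a_9 = floor((45 + 15)/60) = 1.
  m_10 = 60*1 - 15 = 45, d_10 = (2085 - 45^2)/60 = 60/60 = 1, a_10 = floor((45 + 45)/1) = 90.
  m_11 = 1*90 - 45 = 45, d_11 = (2085 - 45^2)/1 = 60/1 = 60: (m_11, d_11) = (m_1, d_1) = (45, 60), so from here the quotients repeat a_1, ..., a_10; the period length is 10.
So sqrt(2085) = [45; (1, 1, 1, 22, 6, 22, 1, 1, 1, 90)] with period length k = 10.
k is even, so the fundamental solution of x^2 - 2085y^2 = 1 is (p_{k-1}, q_{k-1}) = (p_9, q_9); compute convergents through index 9.
Convergents (p_i = a_i*p_{i-1} + p_{i-2}, q_i = a_i*q_{i-1} + q_{i-2} with p_{-2}=0, p_{-1}=1, q_{-2}=1, q_{-1}=0):
  i=0: a_0=45, p_0 = 45*1 + 0 = 45, q_0 = 45*0 + 1 = 1.
  i=1: a_1=1, p_1 = 1*45 + 1 = 46, q_1 = 1*1 + 0 = 1.
  i=2: a_2=1, p_2 = 1*46 + 45 = 91, q_2 = 1*1 + 1 = 2.
  i=3: a_3=1, p_3 = 1*91 + 46 = 137, q_3 = 1*2 + 1 = 3.
  i=4: a_4=22, p_4 = 22*137 + 91 = 3105, q_4 = 22*3 + 2 = 68.
  i=5: a_5=6, p_5 = 6*3105 + 137 = 18767, q_5 = 6*68 + 3 = 411.
  i=6: a_6=22, p_6 = 22*18767 + 3105 = 415979, q_6 = 22*411 + 68 = 9110.
  i=7: a_7=1, p_7 = 1*415979 + 18767 = 434746, q_7 = 1*9110 + 411 = 9521.
  i=8: a_8=1, p_8 = 1*434746 + 415979 = 850725, q_8 = 1*9521 + 9110 = 18631.
  i=9: a_9=1, p_9 = 1*850725 + 434746 = 1285471, q_9 = 1*18631 + 9521 = 28152.
Check: 1285471^2 - 2085*28152^2 = 1652435691841 - 1652435691840 = 1, so (x, y) = (1285471, 28152) solves the equation, and by the theorem it is the least positive solution.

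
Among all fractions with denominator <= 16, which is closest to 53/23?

Expand x = 53/23 as a continued fraction with the Euclidean algorithm:
  53 = 2*23 + 7, so a_0 = 2.
  23 = 3*7 + 2, so a_1 = 3.
  7 = 3*2 + 1, so a_2 = 3.
  2 = 2*1 + 0, so a_3 = 2.
so x = [2; 3, 3, 2].
Convergents (p_i = a_i*p_{i-1} + p_{i-2}, q_i = a_i*q_{i-1} + q_{i-2} with p_{-2}=0, p_{-1}=1, q_{-2}=1, q_{-1}=0), until the denominator exceeds 16:
  i=0: a_0=2, p_0 = 2*1 + 0 = 2, q_0 = 2*0 + 1 = 1.
  i=1: a_1=3, p_1 = 3*2 + 1 = 7, q_1 = 3*1 + 0 = 3.
  i=2: a_2=3, p_2 = 3*7 + 2 = 23, q_2 = 3*3 + 1 = 10.
  i=3: a_3=2, p_3 = 2*23 + 7 = 53, q_3 = 2*10 + 3 = 23.
q_3 = 23 > 16, so the last convergent with denominator <= 16 is p_2/q_2 = 23/10.
The closest fraction with denominator <= 16 is either p_2/q_2 or the intermediate fraction (k*p_2 + p_1)/(k*q_2 + q_1) with the largest k >= 1 whose denominator stays <= 16; these approach x as k grows, and every other convergent or intermediate fraction in range is farther away.
Largest k: floor((16 - q_1)/q_2) = floor((16 - 3)/10) = 1.
That gives (1*23 + 7)/(1*10 + 3) = 30/13.
Compare the errors: |x - 23/10| = |53*10 - 23*23|/(23*10) = 1/230, and |x - 30/13| = |53*13 - 30*23|/(23*13) = 1/299.
Cross-multiplying, 1*230 = 230 < 299 = 1*299, so 1/299 is smaller: the intermediate fraction 30/13 is closer to x than 23/10.

30/13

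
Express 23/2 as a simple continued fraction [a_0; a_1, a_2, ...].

[11; 2]

Run the Euclidean algorithm on 23 and 2; the successive quotients are the partial quotients a_0, a_1, ... (each step inverts the fractional part left over by the previous one):
  23 = 11*2 + 1, so a_0 = 11.
  2 = 2*1 + 0, so a_1 = 2.
The remainder reaches 0 after 2 divisions, so the expansion has 2 partial quotients, read off in order.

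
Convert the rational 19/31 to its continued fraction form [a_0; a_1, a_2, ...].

Run the Euclidean algorithm on 19 and 31; the successive quotients are the partial quotients a_0, a_1, ... (each step inverts the fractional part left over by the previous one):
  19 = 0*31 + 19, so a_0 = 0.
  31 = 1*19 + 12, so a_1 = 1.
  19 = 1*12 + 7, so a_2 = 1.
  12 = 1*7 + 5, so a_3 = 1.
  7 = 1*5 + 2, so a_4 = 1.
  5 = 2*2 + 1, so a_5 = 2.
  2 = 2*1 + 0, so a_6 = 2.
The remainder reaches 0 after 7 divisions, so the expansion has 7 partial quotients, read off in order.

[0; 1, 1, 1, 1, 2, 2]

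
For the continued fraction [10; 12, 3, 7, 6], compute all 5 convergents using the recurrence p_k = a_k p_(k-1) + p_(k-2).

Using the convergent recurrence p_i = a_i*p_{i-1} + p_{i-2}, q_i = a_i*q_{i-1} + q_{i-2} with p_{-2}=0, p_{-1}=1, q_{-2}=1, q_{-1}=0:
  i=0: a_0=10, p_0 = 10*1 + 0 = 10, q_0 = 10*0 + 1 = 1.
  i=1: a_1=12, p_1 = 12*10 + 1 = 121, q_1 = 12*1 + 0 = 12.
  i=2: a_2=3, p_2 = 3*121 + 10 = 373, q_2 = 3*12 + 1 = 37.
  i=3: a_3=7, p_3 = 7*373 + 121 = 2732, q_3 = 7*37 + 12 = 271.
  i=4: a_4=6, p_4 = 6*2732 + 373 = 16765, q_4 = 6*271 + 37 = 1663.

10/1, 121/12, 373/37, 2732/271, 16765/1663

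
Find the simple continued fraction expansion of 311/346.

Run the Euclidean algorithm on 311 and 346; the successive quotients are the partial quotients a_0, a_1, ... (each step inverts the fractional part left over by the previous one):
  311 = 0*346 + 311, so a_0 = 0.
  346 = 1*311 + 35, so a_1 = 1.
  311 = 8*35 + 31, so a_2 = 8.
  35 = 1*31 + 4, so a_3 = 1.
  31 = 7*4 + 3, so a_4 = 7.
  4 = 1*3 + 1, so a_5 = 1.
  3 = 3*1 + 0, so a_6 = 3.
The remainder reaches 0 after 7 divisions, so the expansion has 7 partial quotients, read off in order.

[0; 1, 8, 1, 7, 1, 3]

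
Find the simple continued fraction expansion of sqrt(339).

[18; (2, 2, 2, 1, 17, 1, 2, 2, 2, 36)]

Write x_i = (sqrt(339) + m_i)/d_i with (m_0, d_0) = (0, 1). a_0 = floor(sqrt(339)) = 18, since 18^2 = 324 <= 339 < 361 = 19^2.
Iterate m_{i+1} = d_i*a_i - m_i, d_{i+1} = (339 - m_{i+1}^2)/d_i, a_{i+1} = floor((a_0 + m_{i+1})/d_{i+1}):
  m_1 = 1*18 - 0 = 18, d_1 = (339 - 18^2)/1 = 15/1 = 15, a_1 = floor((18 + 18)/15) = 2.
  m_2 = 15*2 - 18 = 12, d_2 = (339 - 12^2)/15 = 195/15 = 13, a_2 = floor((18 + 12)/13) = 2.
  m_3 = 13*2 - 12 = 14, d_3 = (339 - 14^2)/13 = 143/13 = 11, a_3 = floor((18 + 14)/11) = 2.
  m_4 = 11*2 - 14 = 8, d_4 = (339 - 8^2)/11 = 275/11 = 25, a_4 = floor((18 + 8)/25) = 1.
  m_5 = 25*1 - 8 = 17, d_5 = (339 - 17^2)/25 = 50/25 = 2, a_5 = floor((18 + 17)/2) = 17.
  m_6 = 2*17 - 17 = 17, d_6 = (339 - 17^2)/2 = 50/2 = 25, a_6 = floor((18 + 17)/25) = 1.
  m_7 = 25*1 - 17 = 8, d_7 = (339 - 8^2)/25 = 275/25 = 11, a_7 = floor((18 + 8)/11) = 2.
  m_8 = 11*2 - 8 = 14, d_8 = (339 - 14^2)/11 = 143/11 = 13, a_8 = floor((18 + 14)/13) = 2.
  m_9 = 13*2 - 14 = 12, d_9 = (339 - 12^2)/13 = 195/13 = 15, a_9 = floor((18 + 12)/15) = 2.
  m_10 = 15*2 - 12 = 18, d_10 = (339 - 18^2)/15 = 15/15 = 1, a_10 = floor((18 + 18)/1) = 36.
  m_11 = 1*36 - 18 = 18, d_11 = (339 - 18^2)/1 = 15/1 = 15: (m_11, d_11) = (m_1, d_1) = (18, 15), so from here the quotients repeat a_1, ..., a_10; the period length is 10.
Hence the expansion of sqrt(339) is a_0 = 18 followed by the repeating block 2, 2, 2, 1, 17, 1, 2, 2, 2, 36 (period 10).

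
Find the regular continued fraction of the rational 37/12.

Run the Euclidean algorithm on 37 and 12; the successive quotients are the partial quotients a_0, a_1, ... (each step inverts the fractional part left over by the previous one):
  37 = 3*12 + 1, so a_0 = 3.
  12 = 12*1 + 0, so a_1 = 12.
The remainder reaches 0 after 2 divisions, so the expansion has 2 partial quotients, read off in order.

[3; 12]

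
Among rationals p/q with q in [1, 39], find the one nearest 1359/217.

119/19

Expand x = 1359/217 as a continued fraction with the Euclidean algorithm:
  1359 = 6*217 + 57, so a_0 = 6.
  217 = 3*57 + 46, so a_1 = 3.
  57 = 1*46 + 11, so a_2 = 1.
  46 = 4*11 + 2, so a_3 = 4.
  11 = 5*2 + 1, so a_4 = 5.
  2 = 2*1 + 0, so a_5 = 2.
so x = [6; 3, 1, 4, 5, 2].
Convergents (p_i = a_i*p_{i-1} + p_{i-2}, q_i = a_i*q_{i-1} + q_{i-2} with p_{-2}=0, p_{-1}=1, q_{-2}=1, q_{-1}=0), until the denominator exceeds 39:
  i=0: a_0=6, p_0 = 6*1 + 0 = 6, q_0 = 6*0 + 1 = 1.
  i=1: a_1=3, p_1 = 3*6 + 1 = 19, q_1 = 3*1 + 0 = 3.
  i=2: a_2=1, p_2 = 1*19 + 6 = 25, q_2 = 1*3 + 1 = 4.
  i=3: a_3=4, p_3 = 4*25 + 19 = 119, q_3 = 4*4 + 3 = 19.
  i=4: a_4=5, p_4 = 5*119 + 25 = 620, q_4 = 5*19 + 4 = 99.
q_4 = 99 > 39, so the last convergent with denominator <= 39 is p_3/q_3 = 119/19.
The closest fraction with denominator <= 39 is either p_3/q_3 or the intermediate fraction (k*p_3 + p_2)/(k*q_3 + q_2) with the largest k >= 1 whose denominator stays <= 39; these approach x as k grows, and every other convergent or intermediate fraction in range is farther away.
Largest k: floor((39 - q_2)/q_3) = floor((39 - 4)/19) = 1.
That gives (1*119 + 25)/(1*19 + 4) = 144/23.
Compare the errors: |x - 119/19| = |1359*19 - 119*217|/(217*19) = 2/4123, and |x - 144/23| = |1359*23 - 144*217|/(217*23) = 9/4991.
Cross-multiplying, 2*4991 = 9982 < 37107 = 9*4123, so 2/4123 is smaller: the convergent 119/19 is closer to x than 144/23.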